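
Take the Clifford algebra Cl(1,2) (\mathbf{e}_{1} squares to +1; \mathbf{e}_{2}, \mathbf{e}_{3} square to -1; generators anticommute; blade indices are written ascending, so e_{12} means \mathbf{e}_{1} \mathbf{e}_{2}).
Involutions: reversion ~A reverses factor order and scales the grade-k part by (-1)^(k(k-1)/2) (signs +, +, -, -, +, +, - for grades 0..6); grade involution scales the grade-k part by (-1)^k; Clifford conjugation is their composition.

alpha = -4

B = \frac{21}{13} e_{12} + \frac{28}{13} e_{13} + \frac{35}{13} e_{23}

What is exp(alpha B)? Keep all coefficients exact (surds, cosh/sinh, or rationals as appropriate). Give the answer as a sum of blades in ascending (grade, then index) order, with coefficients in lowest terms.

B^2 term by term: the squares give (\frac{21}{13})^2*(e_{12})^2 + (\frac{28}{13})^2*(e_{13})^2 + (\frac{35}{13})^2*(e_{23})^2 = \frac{441}{169}*(+1) + \frac{784}{169}*(+1) + \frac{1225}{169}*(-1) = 0 (each basis 2-blade squares to minus the product of its generators' squares); cross terms between blades sharing an index anticommute and cancel. So B^2 = 0.
B^2 = 0, hence only two terms survive: exp(alpha B) = 1 + alpha B (parabolic case).
Answer: 1 - \frac{84}{13} e_{12} - \frac{112}{13} e_{13} - \frac{140}{13} e_{23}


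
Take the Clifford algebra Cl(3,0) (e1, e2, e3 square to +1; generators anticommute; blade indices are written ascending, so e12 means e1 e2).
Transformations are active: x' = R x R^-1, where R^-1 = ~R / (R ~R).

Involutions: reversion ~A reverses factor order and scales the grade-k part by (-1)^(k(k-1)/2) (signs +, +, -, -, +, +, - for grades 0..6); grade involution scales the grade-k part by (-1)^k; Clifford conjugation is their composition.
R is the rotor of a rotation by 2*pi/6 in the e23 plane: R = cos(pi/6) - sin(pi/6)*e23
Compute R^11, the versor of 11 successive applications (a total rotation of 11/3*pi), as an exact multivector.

Rotor phase runs at HALF the rotation angle; powers of one rotor simply add phase, so after 11 steps in e23 the phase is 11*pi/6 = 11*pi/6 and R^11 = cos(11*pi/6) - sin(11*pi/6)*e23.
cos(11*pi/6) = sqrt(3)/2 and sin(11*pi/6) = -1/2, so R^11 = sqrt(3)/2 + 1/2*e23. The net rotation is 5/3*pi (after discarding 1 full turn, each of which contributes a factor -1 to the rotor); the rotor keeps the half-angle phase exactly.
Answer: sqrt(3)/2 + 1/2*e23


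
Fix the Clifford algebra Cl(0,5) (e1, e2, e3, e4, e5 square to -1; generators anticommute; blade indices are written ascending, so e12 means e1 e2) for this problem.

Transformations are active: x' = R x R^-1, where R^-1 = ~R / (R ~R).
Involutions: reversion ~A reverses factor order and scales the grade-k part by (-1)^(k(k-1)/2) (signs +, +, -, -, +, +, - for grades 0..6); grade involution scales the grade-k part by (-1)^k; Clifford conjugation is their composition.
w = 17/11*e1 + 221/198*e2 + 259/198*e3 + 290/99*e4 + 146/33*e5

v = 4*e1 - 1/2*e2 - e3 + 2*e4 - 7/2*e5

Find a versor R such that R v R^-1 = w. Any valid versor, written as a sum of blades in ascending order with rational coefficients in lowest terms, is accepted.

Key observation: q(v) = q(w) = -67/2 (sandwiches preserve the norm), so R = v + w = 61/11*e1 + 61/99*e2 + 61/198*e3 + 488/99*e4 + 61/66*e5 works whenever it is invertible — the component of v along it is kept and (v - w)/2 reverses, sending v to w.
Answer: 61/11*e1 + 61/99*e2 + 61/198*e3 + 488/99*e4 + 61/66*e5


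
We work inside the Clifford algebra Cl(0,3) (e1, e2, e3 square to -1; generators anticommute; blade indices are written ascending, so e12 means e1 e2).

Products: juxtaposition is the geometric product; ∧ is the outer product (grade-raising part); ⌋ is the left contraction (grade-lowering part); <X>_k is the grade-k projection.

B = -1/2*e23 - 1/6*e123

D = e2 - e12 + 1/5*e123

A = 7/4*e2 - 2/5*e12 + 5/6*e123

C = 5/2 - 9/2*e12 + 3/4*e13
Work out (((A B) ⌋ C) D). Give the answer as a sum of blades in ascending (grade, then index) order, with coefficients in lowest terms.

step 1: -5/36 + 5/12*e1 + 97/120*e3 - 59/120*e13
step 2: 31/1440 + 97/160*e1 + 15/8*e2 - 5/16*e3 + 5/8*e12 - 5/48*e13
step 3: -5/4 - 5/2*e1 + 437/720*e2 - 1/8*e3 + 233/360*e12 + 3/8*e13 + 209/2400*e23 + 3031/7200*e123
Answer: -5/4 - 5/2*e1 + 437/720*e2 - 1/8*e3 + 233/360*e12 + 3/8*e13 + 209/2400*e23 + 3031/7200*e123


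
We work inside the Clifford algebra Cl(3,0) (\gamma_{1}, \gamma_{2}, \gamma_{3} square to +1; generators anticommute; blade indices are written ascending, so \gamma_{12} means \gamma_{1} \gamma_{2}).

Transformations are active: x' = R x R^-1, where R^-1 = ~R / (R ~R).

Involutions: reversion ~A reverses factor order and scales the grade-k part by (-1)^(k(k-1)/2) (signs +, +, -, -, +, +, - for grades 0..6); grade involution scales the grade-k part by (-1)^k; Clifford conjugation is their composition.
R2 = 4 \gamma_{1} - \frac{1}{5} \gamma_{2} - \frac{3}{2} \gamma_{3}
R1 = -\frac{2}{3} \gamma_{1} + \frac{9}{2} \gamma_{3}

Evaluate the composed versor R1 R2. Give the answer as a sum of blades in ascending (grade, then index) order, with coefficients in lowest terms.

Distribute over the terms of R1 (each basis-blade product reordered to ascending indices, repeated generators contracted through their squares):
(-\frac{2}{3} \gamma_{1}) R2 = -\frac{8}{3} + \frac{2}{15} \gamma_{12} + \gamma_{13}
(\frac{9}{2} \gamma_{3}) R2 = -\frac{27}{4} - 18 \gamma_{13} + \frac{9}{10} \gamma_{23}
Summing the partial products and collecting blades:
Answer: -\frac{113}{12} + \frac{2}{15} \gamma_{12} - 17 \gamma_{13} + \frac{9}{10} \gamma_{23}


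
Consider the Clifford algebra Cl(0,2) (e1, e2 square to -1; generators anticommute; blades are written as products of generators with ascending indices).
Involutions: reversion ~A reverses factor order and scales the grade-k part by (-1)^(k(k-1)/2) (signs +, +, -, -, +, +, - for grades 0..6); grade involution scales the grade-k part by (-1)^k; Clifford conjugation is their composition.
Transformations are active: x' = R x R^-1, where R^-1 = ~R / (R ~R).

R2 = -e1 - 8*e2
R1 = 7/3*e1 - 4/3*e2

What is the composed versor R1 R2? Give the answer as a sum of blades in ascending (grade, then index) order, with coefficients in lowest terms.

Distribute over the terms of R1 (each basis-blade product reordered to ascending indices, repeated generators contracted through their squares):
(7/3*e1) R2 = 7/3 - 56/3*e1 e2
(-4/3*e2) R2 = -32/3 - 4/3*e1 e2
Summing the partial products and collecting blades:
Answer: -25/3 - 20*e1 e2


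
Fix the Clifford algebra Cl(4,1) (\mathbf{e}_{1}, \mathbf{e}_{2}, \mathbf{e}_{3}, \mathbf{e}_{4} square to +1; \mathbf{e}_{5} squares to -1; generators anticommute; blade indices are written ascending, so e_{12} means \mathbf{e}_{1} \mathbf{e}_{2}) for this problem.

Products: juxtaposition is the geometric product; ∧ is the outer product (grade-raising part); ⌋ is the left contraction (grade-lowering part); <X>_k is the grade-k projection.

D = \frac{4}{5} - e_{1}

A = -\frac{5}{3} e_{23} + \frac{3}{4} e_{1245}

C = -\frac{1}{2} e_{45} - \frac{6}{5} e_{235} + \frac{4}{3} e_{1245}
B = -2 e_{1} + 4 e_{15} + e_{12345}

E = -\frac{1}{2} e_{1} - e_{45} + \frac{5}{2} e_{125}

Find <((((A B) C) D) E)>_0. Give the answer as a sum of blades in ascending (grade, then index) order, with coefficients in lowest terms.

step 1: -\frac{3}{4} e_{3} + 3 e_{24} + \frac{10}{3} e_{123} + \frac{5}{3} e_{145} + \frac{3}{2} e_{245} - \frac{20}{3} e_{1235}
step 2: \frac{31}{6} e_{1} + \frac{53}{36} e_{2} - \frac{12}{5} e_{25} + \frac{481}{45} e_{34} - \frac{2761}{360} e_{345} + \frac{16}{3} e_{1234} - \frac{8}{3} e_{12345}
step 3: -\frac{31}{6} + \frac{62}{15} e_{1} + \frac{53}{45} e_{2} + \frac{53}{36} e_{12} - \frac{48}{25} e_{25} + \frac{1924}{225} e_{34} + \frac{12}{5} e_{125} - \frac{481}{45} e_{134} + \frac{16}{3} e_{234} - \frac{2761}{450} e_{345} + \frac{64}{15} e_{1234} - \frac{2761}{360} e_{1345} + \frac{8}{3} e_{2345} - \frac{32}{15} e_{12345}
step 4: \frac{59}{15} - \frac{133}{60} e_{1} + \frac{53}{72} e_{2} + \frac{2761}{450} e_{3} - \frac{265}{72} e_{5} + \frac{53}{90} e_{12} + \frac{2761}{360} e_{13} - \frac{53}{18} e_{15} - \frac{8}{3} e_{23} + \frac{48}{25} e_{24} + \frac{137}{15} e_{25} + \frac{1}{90} e_{34} - \frac{1924}{225} e_{35} + \frac{31}{6} e_{45} + \frac{32}{15} e_{123} - \frac{12}{5} e_{124} - \frac{3587}{300} e_{125} + \frac{538}{225} e_{134} + \frac{481}{45} e_{135} - \frac{62}{15} e_{145} + \frac{15341}{720} e_{234} - \frac{16}{3} e_{235} - \frac{53}{45} e_{245} - \frac{10441}{720} e_{345} + \frac{3241}{180} e_{1234} - \frac{64}{15} e_{1235} - \frac{53}{36} e_{1245} - \frac{14761}{900} e_{1345} - \frac{2309}{90} e_{2345} + \frac{902}{45} e_{12345}
step 5: \frac{59}{15}
Answer: \frac{59}{15}


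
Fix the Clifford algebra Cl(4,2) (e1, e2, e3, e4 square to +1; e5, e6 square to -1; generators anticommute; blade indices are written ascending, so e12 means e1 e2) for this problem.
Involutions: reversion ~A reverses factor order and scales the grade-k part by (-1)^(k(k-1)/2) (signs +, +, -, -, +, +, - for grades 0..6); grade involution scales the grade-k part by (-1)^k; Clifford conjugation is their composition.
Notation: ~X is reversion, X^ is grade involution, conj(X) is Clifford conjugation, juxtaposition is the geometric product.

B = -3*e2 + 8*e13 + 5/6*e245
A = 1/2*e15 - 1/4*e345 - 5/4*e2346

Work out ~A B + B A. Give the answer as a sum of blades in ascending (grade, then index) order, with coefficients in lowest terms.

first term: -5/24*e23 - 4*e35 + 5/12*e124 - 3/2*e125 - 2*e145 - 15/4*e346 + 25/24*e356 - 10*e1246 + 3/4*e2345
second term: -5/24*e23 - 4*e35 + 5/12*e124 + 3/2*e125 - 2*e145 + 15/4*e346 + 25/24*e356 + 10*e1246 + 3/4*e2345
Answer: -5/12*e23 - 8*e35 + 5/6*e124 - 4*e145 + 25/12*e356 + 3/2*e2345


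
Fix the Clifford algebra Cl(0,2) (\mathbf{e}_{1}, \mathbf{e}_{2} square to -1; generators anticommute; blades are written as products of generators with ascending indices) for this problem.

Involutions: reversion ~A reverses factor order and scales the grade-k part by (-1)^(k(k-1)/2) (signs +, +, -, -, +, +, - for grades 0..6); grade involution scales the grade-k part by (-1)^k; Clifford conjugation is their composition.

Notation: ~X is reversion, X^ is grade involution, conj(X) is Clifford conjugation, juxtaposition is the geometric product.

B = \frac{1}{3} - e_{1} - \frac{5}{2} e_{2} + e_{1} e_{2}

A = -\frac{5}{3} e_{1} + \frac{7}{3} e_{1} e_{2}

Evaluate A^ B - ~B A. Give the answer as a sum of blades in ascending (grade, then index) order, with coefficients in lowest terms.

first term: -\frac{2}{3} + \frac{115}{18} e_{1} - 4 e_{2} - \frac{61}{18} e_{1} e_{2}
second term: \frac{2}{3} - \frac{115}{18} e_{1} + 4 e_{2} - \frac{61}{18} e_{1} e_{2}
Answer: -\frac{4}{3} + \frac{115}{9} e_{1} - 8 e_{2}


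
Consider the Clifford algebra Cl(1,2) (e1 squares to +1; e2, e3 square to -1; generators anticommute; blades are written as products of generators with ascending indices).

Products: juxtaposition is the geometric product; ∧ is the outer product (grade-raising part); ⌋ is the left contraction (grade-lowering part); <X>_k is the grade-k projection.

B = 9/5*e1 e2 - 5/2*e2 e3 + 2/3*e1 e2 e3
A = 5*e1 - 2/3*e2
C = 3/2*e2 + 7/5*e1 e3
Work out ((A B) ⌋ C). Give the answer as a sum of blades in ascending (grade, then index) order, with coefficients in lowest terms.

step 1: -6/5*e1 + 9*e2 - 5/3*e3 - 4/9*e1 e3 + 10/3*e2 e3 - 25/2*e1 e2 e3
step 2: -1271/90 - 7/3*e1 - 42/25*e3
Answer: -1271/90 - 7/3*e1 - 42/25*e3


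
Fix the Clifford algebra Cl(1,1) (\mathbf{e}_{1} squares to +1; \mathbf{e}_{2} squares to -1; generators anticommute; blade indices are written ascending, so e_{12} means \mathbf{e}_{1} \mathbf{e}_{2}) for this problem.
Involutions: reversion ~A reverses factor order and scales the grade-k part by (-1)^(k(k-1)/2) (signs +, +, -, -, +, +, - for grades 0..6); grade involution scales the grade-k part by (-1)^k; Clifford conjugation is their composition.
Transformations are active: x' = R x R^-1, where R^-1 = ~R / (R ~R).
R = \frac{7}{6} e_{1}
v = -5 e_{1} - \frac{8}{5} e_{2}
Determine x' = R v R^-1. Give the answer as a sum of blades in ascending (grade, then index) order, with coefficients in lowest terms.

~R = \frac{7}{6} e_{1}, and R ~R = \frac{49}{36}, so R^-1 = ~R / (\frac{49}{36}).
R v = -\frac{35}{6} - \frac{28}{15} e_{12}
Answer: -5 e_{1} + \frac{8}{5} e_{2}


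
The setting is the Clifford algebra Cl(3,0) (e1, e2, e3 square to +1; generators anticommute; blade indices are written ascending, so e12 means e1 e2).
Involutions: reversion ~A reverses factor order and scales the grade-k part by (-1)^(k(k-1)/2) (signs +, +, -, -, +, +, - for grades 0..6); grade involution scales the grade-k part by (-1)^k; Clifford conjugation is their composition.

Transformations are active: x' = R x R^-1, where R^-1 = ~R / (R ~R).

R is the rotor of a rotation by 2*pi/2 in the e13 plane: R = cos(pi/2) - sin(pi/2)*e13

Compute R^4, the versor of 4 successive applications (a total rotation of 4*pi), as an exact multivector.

The rotor phase is half the rotation angle and phases add under composition, so 4 steps in the e13 plane accumulate phase 4*(pi/2) = 2*pi: R^4 = cos(2*pi) - sin(2*pi)*e13.
cos(2*pi) = 1 and sin(2*pi) = 0, so R^4 = 1. The total rotation 4*pi is 2 full turns, so every vector returns to itself, yet the rotor is +1, back on the identity sheet (an even number of 2*pi turns).
Answer: 1


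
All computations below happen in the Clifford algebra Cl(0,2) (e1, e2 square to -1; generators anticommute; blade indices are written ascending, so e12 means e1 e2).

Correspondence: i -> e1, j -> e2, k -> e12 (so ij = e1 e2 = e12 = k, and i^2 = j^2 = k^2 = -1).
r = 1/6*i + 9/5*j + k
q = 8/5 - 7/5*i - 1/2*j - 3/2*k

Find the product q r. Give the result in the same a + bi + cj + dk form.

In blades: q = 8/5 - 7/5*e1 - 1/2*e2 - 3/2*e12, r = 1/6*e1 + 9/5*e2 + e12.
Distribute q over r term by term (generator squares from the signature, products reordered to ascending indices): (8/5)*r = 4/15*e1 + 72/25*e2 + 8/5*e12; (-7/5*e1)*r = 7/30 + 7/5*e2 - 63/25*e12; (-1/2*e2)*r = 9/10 - 1/2*e1 + 1/12*e12; (-3/2*e12)*r = 3/2 + 27/10*e1 - 1/4*e2.
Sum: 79/30 + 37/15*e1 + 403/100*e2 - 251/300*e12; translating back through the correspondence:
Answer: 79/30 + 37/15*i + 403/100*j - 251/300*k


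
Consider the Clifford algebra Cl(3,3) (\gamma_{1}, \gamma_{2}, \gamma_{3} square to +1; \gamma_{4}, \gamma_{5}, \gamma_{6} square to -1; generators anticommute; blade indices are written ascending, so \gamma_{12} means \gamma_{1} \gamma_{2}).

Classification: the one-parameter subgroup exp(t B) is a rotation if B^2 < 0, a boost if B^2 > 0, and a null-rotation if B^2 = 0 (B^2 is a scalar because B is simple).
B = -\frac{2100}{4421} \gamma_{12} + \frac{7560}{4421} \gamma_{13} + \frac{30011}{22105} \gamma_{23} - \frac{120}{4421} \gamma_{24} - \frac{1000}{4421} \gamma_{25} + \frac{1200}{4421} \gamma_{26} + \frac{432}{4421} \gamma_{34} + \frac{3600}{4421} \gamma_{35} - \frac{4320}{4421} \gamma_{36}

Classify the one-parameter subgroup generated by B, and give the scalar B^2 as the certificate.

B^2 term by term: the squares give (-\frac{2100}{4421})^2*(\gamma_{12})^2 + (\frac{7560}{4421})^2*(\gamma_{13})^2 + (\frac{30011}{22105})^2*(\gamma_{23})^2 + (-\frac{120}{4421})^2*(\gamma_{24})^2 + (-\frac{1000}{4421})^2*(\gamma_{25})^2 + (\frac{1200}{4421})^2*(\gamma_{26})^2 + (\frac{432}{4421})^2*(\gamma_{34})^2 + (\frac{3600}{4421})^2*(\gamma_{35})^2 + (-\frac{4320}{4421})^2*(\gamma_{36})^2 = \frac{4410000}{19545241}*(-1) + \frac{57153600}{19545241}*(-1) + \frac{900660121}{488631025}*(-1) + \frac{14400}{19545241}*(+1) + \frac{1000000}{19545241}*(+1) + \frac{1440000}{19545241}*(+1) + \frac{186624}{19545241}*(+1) + \frac{12960000}{19545241}*(+1) + \frac{18662400}{19545241}*(+1) = -\frac{81}{25} (each basis 2-blade squares to minus the product of its generators' squares); cross terms between blades sharing an index anticommute and cancel; the commuting (index-disjoint) pairs give grade-4 terms 2*c*c'*(blade product), which cancel blade by blade — \gamma_{1234}: -\frac{1814400}{19545241} + \frac{1814400}{19545241} = 0; \gamma_{1235}: -\frac{15120000}{19545241} + \frac{15120000}{19545241} = 0; \gamma_{1236}: \frac{18144000}{19545241} - \frac{18144000}{19545241} = 0; \gamma_{2345}: \frac{864000}{19545241} - \frac{864000}{19545241} = 0; \gamma_{2346}: -\frac{1036800}{19545241} + \frac{1036800}{19545241} = 0; \gamma_{2356}: -\frac{8640000}{19545241} + \frac{8640000}{19545241} = 0 — confirming B is simple. So B^2 = -\frac{81}{25}.
Answer: rotation, certificate B^2 = -\frac{81}{25}. The invariant at work: B^2 = -\frac{81}{25} is unchanged by conjugation, hence its sign classifies the subgroup whatever basis B is written in.


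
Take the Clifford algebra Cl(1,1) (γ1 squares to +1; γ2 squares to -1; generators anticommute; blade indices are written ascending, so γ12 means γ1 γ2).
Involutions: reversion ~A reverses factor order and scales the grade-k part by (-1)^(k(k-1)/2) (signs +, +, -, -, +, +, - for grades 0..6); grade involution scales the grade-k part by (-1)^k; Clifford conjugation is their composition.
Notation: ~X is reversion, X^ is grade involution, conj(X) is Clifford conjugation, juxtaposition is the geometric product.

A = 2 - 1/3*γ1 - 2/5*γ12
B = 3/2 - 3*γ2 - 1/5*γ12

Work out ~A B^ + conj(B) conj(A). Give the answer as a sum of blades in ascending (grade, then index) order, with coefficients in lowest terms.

first term: 73/25 - 17/10*γ1 + 91/15*γ2 - 4/5*γ12
second term: 77/25 + 17/10*γ1 + 89/15*γ2
Answer: 6 + 12*γ2 - 4/5*γ12


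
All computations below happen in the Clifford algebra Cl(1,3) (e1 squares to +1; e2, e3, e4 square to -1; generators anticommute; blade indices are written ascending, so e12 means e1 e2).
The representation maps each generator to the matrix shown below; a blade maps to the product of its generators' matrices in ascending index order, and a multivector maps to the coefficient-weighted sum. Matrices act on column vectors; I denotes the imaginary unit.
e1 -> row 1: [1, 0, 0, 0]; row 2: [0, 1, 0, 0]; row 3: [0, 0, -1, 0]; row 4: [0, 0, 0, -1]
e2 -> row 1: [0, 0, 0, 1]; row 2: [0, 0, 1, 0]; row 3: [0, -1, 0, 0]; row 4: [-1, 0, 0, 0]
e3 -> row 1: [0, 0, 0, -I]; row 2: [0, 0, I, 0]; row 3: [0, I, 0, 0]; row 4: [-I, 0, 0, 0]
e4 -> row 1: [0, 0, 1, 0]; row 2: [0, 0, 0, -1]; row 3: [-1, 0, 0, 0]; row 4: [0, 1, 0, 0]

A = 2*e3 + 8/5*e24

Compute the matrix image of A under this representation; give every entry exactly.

Bivector images (products of the table entries): rho(e24) = rho(e2)rho(e4) = row 1: [0, 1, 0, 0]; row 2: [-1, 0, 0, 0]; row 3: [0, 0, 0, 1]; row 4: [0, 0, -1, 0].
M = (2)*rho(e3) + (8/5)*rho(e24), summed entrywise:
Answer: row 1: [0, 8/5, 0, -2*I]; row 2: [-8/5, 0, 2*I, 0]; row 3: [0, 2*I, 0, 8/5]; row 4: [-2*I, 0, -8/5, 0]


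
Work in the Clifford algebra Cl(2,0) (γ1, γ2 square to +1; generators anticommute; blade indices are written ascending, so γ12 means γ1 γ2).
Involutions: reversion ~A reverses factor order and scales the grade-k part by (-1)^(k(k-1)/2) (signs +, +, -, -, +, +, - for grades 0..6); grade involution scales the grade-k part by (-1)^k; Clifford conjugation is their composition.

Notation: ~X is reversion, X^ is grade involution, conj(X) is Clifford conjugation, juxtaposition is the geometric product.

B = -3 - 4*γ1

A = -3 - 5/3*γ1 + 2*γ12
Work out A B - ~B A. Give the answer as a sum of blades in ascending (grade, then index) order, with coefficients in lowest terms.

first term: 47/3 + 17*γ1 + 8*γ2 - 6*γ12
second term: 47/3 + 17*γ1 - 8*γ2 - 6*γ12
Answer: 16*γ2


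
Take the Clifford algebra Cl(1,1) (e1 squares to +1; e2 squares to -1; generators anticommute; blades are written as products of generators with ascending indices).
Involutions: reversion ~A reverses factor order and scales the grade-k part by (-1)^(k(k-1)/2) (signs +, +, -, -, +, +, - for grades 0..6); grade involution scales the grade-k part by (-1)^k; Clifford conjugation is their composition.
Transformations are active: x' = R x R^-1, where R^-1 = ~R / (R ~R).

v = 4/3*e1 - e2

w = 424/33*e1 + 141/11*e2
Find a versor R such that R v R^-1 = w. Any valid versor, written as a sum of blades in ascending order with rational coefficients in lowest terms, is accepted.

Why this works: both vectors square to 7/9, so q(v) = q(w) and R = v + w = 156/11*e1 + 130/11*e2 carries v to w — its own direction survives, the complement (v - w)/2 flips.
Answer: 156/11*e1 + 130/11*e2


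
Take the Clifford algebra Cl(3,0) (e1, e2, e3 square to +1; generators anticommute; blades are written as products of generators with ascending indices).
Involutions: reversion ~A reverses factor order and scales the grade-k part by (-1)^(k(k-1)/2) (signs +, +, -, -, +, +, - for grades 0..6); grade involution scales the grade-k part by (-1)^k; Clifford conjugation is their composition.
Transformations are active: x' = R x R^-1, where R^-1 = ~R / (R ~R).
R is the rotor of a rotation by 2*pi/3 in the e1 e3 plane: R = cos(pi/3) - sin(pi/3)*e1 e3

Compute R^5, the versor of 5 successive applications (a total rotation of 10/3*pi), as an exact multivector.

The rotor phase is half the rotation angle and phases add under composition, so 5 steps in the e1 e3 plane accumulate phase 5*(pi/3) = 5*pi/3: R^5 = cos(5*pi/3) - sin(5*pi/3)*e1 e3.
cos(5*pi/3) = 1/2 and sin(5*pi/3) = -sqrt(3)/2, so R^5 = 1/2 + sqrt(3)/2*e1 e3. The net rotation is 4/3*pi (after discarding 1 full turn, each of which contributes a factor -1 to the rotor); the rotor keeps the half-angle phase exactly.
Answer: 1/2 + sqrt(3)/2*e1 e3


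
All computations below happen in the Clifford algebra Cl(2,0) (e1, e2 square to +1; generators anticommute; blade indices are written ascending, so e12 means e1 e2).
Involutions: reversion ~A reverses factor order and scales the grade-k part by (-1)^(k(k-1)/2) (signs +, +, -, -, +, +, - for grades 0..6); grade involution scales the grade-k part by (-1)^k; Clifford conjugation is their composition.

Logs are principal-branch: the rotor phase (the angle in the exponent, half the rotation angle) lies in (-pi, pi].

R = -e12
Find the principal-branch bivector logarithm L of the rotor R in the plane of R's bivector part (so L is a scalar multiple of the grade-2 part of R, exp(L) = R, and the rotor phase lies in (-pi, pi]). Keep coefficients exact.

The scalar part of R is 0, which pins the rotor phase on the principal branch; dividing the bivector part by the sine of that phase recovers the unit plane, and L is the phase times that plane.
Concretely: cos(phase) = 0 gives phase = ±pi/2, and since phase/sin(phase) is even the sign is immaterial: L = (phase/sin(phase)) * <R>_2 = (pi/2) * <R>_2.
Answer: -pi/2*e12


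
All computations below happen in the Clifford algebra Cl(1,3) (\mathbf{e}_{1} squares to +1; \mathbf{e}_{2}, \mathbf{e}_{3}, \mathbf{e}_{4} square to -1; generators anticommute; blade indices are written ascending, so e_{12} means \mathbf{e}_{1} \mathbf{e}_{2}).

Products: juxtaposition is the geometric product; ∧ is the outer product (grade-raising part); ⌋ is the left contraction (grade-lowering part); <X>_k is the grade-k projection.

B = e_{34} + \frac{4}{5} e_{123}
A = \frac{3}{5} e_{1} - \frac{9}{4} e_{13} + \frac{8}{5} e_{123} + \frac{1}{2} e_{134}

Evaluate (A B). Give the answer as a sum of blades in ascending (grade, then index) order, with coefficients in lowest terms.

step 1: -\frac{32}{25} - \frac{1}{2} e_{1} + \frac{9}{5} e_{2} + \frac{9}{4} e_{14} + \frac{12}{25} e_{23} + \frac{2}{5} e_{24} - \frac{8}{5} e_{124} + \frac{3}{5} e_{134}
Answer: -\frac{32}{25} - \frac{1}{2} e_{1} + \frac{9}{5} e_{2} + \frac{9}{4} e_{14} + \frac{12}{25} e_{23} + \frac{2}{5} e_{24} - \frac{8}{5} e_{124} + \frac{3}{5} e_{134}


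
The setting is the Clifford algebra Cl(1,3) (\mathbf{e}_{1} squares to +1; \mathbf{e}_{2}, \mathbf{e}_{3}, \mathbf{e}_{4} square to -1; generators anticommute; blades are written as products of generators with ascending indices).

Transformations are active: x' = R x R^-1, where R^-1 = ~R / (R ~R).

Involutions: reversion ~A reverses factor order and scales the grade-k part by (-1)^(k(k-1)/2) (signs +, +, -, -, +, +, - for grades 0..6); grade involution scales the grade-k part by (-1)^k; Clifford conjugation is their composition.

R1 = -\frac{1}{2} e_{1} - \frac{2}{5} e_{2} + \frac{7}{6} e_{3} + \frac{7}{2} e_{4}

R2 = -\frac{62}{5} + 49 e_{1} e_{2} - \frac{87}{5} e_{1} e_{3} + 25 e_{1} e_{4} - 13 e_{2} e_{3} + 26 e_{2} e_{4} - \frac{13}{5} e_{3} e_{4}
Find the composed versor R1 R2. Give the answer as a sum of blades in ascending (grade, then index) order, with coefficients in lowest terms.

Distribute over the terms of R1 (each basis-blade product reordered to ascending indices, repeated generators contracted through their squares):
(-\frac{1}{2} e_{1}) R2 = \frac{31}{5} e_{1} - \frac{49}{2} e_{2} + \frac{87}{10} e_{3} - \frac{25}{2} e_{4} + \frac{13}{2} e_{1} e_{2} e_{3} - 13 e_{1} e_{2} e_{4} + \frac{13}{10} e_{1} e_{3} e_{4}
(-\frac{2}{5} e_{2}) R2 = -\frac{98}{5} e_{1} + \frac{124}{25} e_{2} - \frac{26}{5} e_{3} + \frac{52}{5} e_{4} - \frac{174}{25} e_{1} e_{2} e_{3} + 10 e_{1} e_{2} e_{4} + \frac{26}{25} e_{2} e_{3} e_{4}
(\frac{7}{6} e_{3}) R2 = -\frac{203}{10} e_{1} - \frac{91}{6} e_{2} - \frac{217}{15} e_{3} + \frac{91}{30} e_{4} + \frac{343}{6} e_{1} e_{2} e_{3} - \frac{175}{6} e_{1} e_{3} e_{4} - \frac{91}{3} e_{2} e_{3} e_{4}
(\frac{7}{2} e_{4}) R2 = \frac{175}{2} e_{1} + 91 e_{2} - \frac{91}{10} e_{3} - \frac{217}{5} e_{4} + \frac{343}{2} e_{1} e_{2} e_{4} - \frac{609}{10} e_{1} e_{3} e_{4} - \frac{91}{2} e_{2} e_{3} e_{4}
Summing the partial products and collecting blades:
Answer: \frac{269}{5} e_{1} + \frac{4222}{75} e_{2} - \frac{301}{15} e_{3} - \frac{637}{15} e_{4} + \frac{4253}{75} e_{1} e_{2} e_{3} + \frac{337}{2} e_{1} e_{2} e_{4} - \frac{2663}{30} e_{1} e_{3} e_{4} - \frac{11219}{150} e_{2} e_{3} e_{4}


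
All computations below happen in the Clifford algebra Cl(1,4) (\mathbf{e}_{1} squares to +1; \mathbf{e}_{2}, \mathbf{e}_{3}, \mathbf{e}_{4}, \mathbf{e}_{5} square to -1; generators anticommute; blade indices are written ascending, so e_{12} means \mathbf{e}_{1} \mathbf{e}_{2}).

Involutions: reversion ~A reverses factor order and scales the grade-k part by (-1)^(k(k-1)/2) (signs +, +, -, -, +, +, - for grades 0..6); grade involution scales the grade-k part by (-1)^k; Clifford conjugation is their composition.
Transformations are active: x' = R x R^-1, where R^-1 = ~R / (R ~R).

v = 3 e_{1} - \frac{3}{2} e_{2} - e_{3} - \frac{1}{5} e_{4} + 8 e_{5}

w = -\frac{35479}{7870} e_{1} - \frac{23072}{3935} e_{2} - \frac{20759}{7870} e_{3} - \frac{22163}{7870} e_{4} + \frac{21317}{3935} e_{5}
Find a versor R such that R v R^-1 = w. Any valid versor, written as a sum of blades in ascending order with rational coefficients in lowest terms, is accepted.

Equal squares first: v^2 = w^2 = -\frac{5829}{100}. Then v + w = -\frac{11869}{7870} e_{1} - \frac{57949}{7870} e_{2} - \frac{28629}{7870} e_{3} - \frac{23737}{7870} e_{4} + \frac{52797}{3935} e_{5} is a versor taking v to w, provided it is invertible.
Answer: -\frac{11869}{7870} e_{1} - \frac{57949}{7870} e_{2} - \frac{28629}{7870} e_{3} - \frac{23737}{7870} e_{4} + \frac{52797}{3935} e_{5}


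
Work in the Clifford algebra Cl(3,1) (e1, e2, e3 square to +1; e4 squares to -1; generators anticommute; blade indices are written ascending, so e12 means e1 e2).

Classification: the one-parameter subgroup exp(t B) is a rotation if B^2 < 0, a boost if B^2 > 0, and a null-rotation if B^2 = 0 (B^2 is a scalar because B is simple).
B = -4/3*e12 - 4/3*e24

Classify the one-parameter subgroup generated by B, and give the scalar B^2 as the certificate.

B^2 term by term: the squares give (-4/3)^2*(e12)^2 + (-4/3)^2*(e24)^2 = 16/9*(-1) + 16/9*(+1) = 0 (each basis 2-blade squares to minus the product of its generators' squares); cross terms between blades sharing an index anticommute and cancel. So B^2 = 0.
Answer: null-rotation, certificate B^2 = 0. No conjugation can change B^2 = 0; the sign gives the class.


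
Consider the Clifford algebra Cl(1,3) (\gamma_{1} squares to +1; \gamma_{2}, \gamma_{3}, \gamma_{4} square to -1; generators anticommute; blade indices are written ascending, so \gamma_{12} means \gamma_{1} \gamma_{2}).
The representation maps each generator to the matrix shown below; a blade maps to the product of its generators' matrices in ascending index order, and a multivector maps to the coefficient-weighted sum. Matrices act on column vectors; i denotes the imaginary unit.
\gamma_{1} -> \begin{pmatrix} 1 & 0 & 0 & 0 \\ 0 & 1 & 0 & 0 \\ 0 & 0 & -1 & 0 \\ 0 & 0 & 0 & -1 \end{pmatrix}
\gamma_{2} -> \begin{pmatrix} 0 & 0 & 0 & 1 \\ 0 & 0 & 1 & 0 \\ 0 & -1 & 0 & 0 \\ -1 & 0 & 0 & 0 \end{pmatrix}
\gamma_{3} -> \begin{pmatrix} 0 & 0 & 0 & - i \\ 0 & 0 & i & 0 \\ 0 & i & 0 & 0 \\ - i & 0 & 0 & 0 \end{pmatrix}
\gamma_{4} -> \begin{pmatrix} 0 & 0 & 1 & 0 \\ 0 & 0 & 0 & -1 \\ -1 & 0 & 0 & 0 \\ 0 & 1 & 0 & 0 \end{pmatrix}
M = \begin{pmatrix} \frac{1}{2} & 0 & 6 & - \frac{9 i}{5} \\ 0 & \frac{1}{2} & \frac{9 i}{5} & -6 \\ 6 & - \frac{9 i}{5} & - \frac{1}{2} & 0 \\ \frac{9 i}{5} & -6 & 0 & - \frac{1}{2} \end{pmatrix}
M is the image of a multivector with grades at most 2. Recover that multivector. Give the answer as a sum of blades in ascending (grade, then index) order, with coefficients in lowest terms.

Method: the blade images are trace-orthogonal — tr(rho(e_A) rho(e_B)^-1) = 4 if A = B and 0 otherwise — and rho(e_A)^-1 = (e_A)^2 * rho(e_A) with (e_A)^2 = +1 or -1, so the coefficient of e_A in the preimage is (e_A)^2 * tr(M rho(e_A))/4.
Nonzero projections over blades of grade <= 2: \gamma_{1}: (\gamma_{1})^2 = +1, tr(M rho(\gamma_{1})) = 2, coefficient \frac{1}{2}; \gamma_{13}: (\gamma_{13})^2 = +1, tr(M rho(\gamma_{13})) = \frac{36}{5}, coefficient \frac{9}{5}; \gamma_{14}: (\gamma_{14})^2 = +1, tr(M rho(\gamma_{14})) = 24, coefficient 6. Every other blade of grade <= 2 projects to 0.
Answer: \frac{1}{2} \gamma_{1} + \frac{9}{5} \gamma_{13} + 6 \gamma_{14}


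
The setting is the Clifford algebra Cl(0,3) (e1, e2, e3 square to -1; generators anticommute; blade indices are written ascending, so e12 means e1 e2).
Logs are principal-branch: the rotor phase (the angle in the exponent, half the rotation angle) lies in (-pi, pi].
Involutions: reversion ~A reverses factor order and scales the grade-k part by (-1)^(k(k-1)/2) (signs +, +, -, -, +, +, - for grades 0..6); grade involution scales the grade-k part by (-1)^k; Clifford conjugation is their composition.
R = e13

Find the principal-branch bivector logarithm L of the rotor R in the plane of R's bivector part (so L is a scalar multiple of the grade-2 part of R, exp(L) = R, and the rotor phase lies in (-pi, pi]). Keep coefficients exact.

The scalar part of R is 0, and that scalar determines the rotor phase on the principal branch; recovering the unit plane as bivector-part over sine of the phase gives L = phase * plane.
Concretely: cos(phase) = 0 gives phase = ±pi/2, and since phase/sin(phase) is even the sign is immaterial: L = (phase/sin(phase)) * <R>_2 = (pi/2) * <R>_2.
Answer: pi/2*e13


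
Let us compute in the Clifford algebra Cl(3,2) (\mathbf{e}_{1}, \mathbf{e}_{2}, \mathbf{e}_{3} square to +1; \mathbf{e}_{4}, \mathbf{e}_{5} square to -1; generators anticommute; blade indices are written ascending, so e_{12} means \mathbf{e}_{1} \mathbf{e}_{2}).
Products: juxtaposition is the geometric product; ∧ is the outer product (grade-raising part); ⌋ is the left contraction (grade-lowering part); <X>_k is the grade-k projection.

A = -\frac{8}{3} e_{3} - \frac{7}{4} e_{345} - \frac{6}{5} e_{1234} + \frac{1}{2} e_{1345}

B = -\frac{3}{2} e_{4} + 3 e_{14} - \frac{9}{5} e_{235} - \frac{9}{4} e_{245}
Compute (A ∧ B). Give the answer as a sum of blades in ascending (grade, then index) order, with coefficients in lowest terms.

step 1: 4 e_{34} + 8 e_{134} - 6 e_{2345}
Answer: 4 e_{34} + 8 e_{134} - 6 e_{2345}


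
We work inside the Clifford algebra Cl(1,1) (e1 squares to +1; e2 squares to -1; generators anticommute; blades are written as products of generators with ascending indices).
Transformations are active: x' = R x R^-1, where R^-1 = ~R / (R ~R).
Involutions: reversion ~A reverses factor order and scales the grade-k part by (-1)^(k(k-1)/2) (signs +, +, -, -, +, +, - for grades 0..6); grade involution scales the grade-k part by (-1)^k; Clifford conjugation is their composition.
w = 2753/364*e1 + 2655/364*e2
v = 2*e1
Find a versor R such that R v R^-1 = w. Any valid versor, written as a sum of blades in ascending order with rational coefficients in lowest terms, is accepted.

A norm check does it: q(v) = q(w) = 4, hence R = v + w = 3481/364*e1 + 2655/364*e2 realises the map — parallel part kept, (v - w)/2 negated, v carried to w.
Answer: 3481/364*e1 + 2655/364*e2


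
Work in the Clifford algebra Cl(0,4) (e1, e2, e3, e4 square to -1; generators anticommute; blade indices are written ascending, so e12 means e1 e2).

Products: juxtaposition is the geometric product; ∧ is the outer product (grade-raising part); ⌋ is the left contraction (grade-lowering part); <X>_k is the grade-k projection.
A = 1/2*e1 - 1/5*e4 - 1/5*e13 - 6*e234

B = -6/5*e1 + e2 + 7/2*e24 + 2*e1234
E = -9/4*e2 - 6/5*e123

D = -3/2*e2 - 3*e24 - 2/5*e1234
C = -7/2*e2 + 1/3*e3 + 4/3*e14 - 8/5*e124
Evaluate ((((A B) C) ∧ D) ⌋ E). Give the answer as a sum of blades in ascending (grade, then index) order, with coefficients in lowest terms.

step 1: 3/5 + 12*e1 - 7/10*e2 - 519/25*e3 + 1/2*e12 - 6/25*e14 - 1/5*e24 + 6*e34 - 1/5*e123 + 7/4*e124 - e234 - 13/2*e1234
step 2: 199/100 + 143/100*e1 + 463/750*e2 + 53/5*e3 - 25/2*e4 - 125/3*e12 - 49/10*e13 - 841/200*e14 - 4817/75*e23 + 293/15*e24 - 191/50*e34 + 253/30*e123 - 91/30*e124 + 501/100*e134 - 62/3*e234 + 48949/1500*e1234
step 3: -597/200*e2 - 429/200*e12 + 159/10*e23 - 618/25*e24 - 147/20*e123 - 4239/400*e124 + 3753/100*e234 - 23011/1000*e1234
step 4: 1683/800 + 477/25*e1 - 1287/500*e3 + 1791/500*e13
Answer: 1683/800 + 477/25*e1 - 1287/500*e3 + 1791/500*e13


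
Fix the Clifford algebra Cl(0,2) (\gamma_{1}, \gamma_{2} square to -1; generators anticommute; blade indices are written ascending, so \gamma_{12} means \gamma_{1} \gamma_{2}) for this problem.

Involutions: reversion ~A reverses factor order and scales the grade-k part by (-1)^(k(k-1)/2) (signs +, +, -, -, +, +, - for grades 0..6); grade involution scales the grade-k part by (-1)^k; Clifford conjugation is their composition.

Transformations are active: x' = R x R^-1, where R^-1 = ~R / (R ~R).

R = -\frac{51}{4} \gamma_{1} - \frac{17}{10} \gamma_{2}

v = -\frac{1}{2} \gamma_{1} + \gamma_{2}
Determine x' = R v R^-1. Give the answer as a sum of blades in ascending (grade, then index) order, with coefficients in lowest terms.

~R = -\frac{51}{4} \gamma_{1} - \frac{17}{10} \gamma_{2}, and R ~R = -\frac{66181}{400}, so R^-1 = ~R / (-\frac{66181}{400}).
R v = -\frac{187}{40} - \frac{68}{5} \gamma_{12}
Answer: -\frac{101}{458} \gamma_{1} - \frac{251}{229} \gamma_{2}


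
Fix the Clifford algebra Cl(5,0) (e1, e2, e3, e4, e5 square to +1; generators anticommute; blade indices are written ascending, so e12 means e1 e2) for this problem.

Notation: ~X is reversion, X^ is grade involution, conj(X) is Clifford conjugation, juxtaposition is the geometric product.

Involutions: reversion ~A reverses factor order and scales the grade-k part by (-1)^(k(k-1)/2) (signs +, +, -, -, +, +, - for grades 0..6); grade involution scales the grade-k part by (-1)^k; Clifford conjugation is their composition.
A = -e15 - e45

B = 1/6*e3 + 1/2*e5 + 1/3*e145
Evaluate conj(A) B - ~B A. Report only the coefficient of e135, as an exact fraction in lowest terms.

first term: 1/6*e1 + 5/6*e4 - 1/6*e135 + 1/6*e345
second term: 1/6*e1 + 5/6*e4 + 1/6*e135 - 1/6*e345
Answer: -1/3


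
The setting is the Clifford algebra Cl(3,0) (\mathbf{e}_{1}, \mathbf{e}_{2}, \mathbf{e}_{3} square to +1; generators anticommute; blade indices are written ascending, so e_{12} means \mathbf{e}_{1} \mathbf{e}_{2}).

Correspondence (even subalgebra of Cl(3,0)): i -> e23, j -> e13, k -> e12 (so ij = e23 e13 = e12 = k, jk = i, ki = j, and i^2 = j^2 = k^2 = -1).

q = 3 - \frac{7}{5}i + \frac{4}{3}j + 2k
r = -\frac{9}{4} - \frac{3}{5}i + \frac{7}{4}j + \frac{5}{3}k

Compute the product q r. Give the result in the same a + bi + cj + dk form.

In blades: q = 3 + 2 e_{12} + \frac{4}{3} e_{13} - \frac{7}{5} e_{23}, r = -\frac{9}{4} + \frac{5}{3} e_{12} + \frac{7}{4} e_{13} - \frac{3}{5} e_{23}.
Distribute q over r term by term (generator squares from the signature, products reordered to ascending indices): (3)*r = -\frac{27}{4} + 5 e_{12} + \frac{21}{4} e_{13} - \frac{9}{5} e_{23}; (2 e_{12})*r = -\frac{10}{3} - \frac{9}{2} e_{12} - \frac{6}{5} e_{13} - \frac{7}{2} e_{23}; (\frac{4}{3} e_{13})*r = -\frac{7}{3} + \frac{4}{5} e_{12} - 3 e_{13} + \frac{20}{9} e_{23}; (-\frac{7}{5} e_{23})*r = -\frac{21}{25} - \frac{49}{20} e_{12} + \frac{7}{3} e_{13} + \frac{63}{20} e_{23}.
Sum: -\frac{3977}{300} - \frac{23}{20} e_{12} + \frac{203}{60} e_{13} + \frac{13}{180} e_{23}; translating back through the correspondence:
Answer: -\frac{3977}{300} + \frac{13}{180}i + \frac{203}{60}j - \frac{23}{20}k


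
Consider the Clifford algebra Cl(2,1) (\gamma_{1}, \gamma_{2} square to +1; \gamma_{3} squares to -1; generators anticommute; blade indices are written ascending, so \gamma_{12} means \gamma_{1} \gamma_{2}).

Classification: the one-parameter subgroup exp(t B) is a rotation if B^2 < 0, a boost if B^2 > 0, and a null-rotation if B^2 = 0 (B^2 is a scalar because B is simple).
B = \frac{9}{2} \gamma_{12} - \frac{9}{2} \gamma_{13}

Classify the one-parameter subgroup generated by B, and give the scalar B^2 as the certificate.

B^2 term by term: the squares give (\frac{9}{2})^2*(\gamma_{12})^2 + (-\frac{9}{2})^2*(\gamma_{13})^2 = \frac{81}{4}*(-1) + \frac{81}{4}*(+1) = 0 (each basis 2-blade squares to minus the product of its generators' squares); cross terms between blades sharing an index anticommute and cancel. So B^2 = 0.
Answer: null-rotation, certificate B^2 = 0. Because 0 is invariant under every versor sandwich, the classification follows from its sign alone.


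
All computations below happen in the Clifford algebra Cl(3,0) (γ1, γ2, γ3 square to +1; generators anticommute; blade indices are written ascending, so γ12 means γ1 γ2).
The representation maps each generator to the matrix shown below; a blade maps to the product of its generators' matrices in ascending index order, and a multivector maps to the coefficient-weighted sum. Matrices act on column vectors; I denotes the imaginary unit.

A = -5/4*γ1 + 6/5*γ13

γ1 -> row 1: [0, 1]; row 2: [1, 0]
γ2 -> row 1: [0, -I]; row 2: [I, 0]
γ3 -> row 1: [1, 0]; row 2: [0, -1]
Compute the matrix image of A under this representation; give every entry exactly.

Bivector images (products of the table entries): rho(γ13) = rho(γ1)rho(γ3) = row 1: [0, -1]; row 2: [1, 0].
M = (-5/4)*rho(γ1) + (6/5)*rho(γ13), summed entrywise:
Answer: row 1: [0, -49/20]; row 2: [-1/20, 0]


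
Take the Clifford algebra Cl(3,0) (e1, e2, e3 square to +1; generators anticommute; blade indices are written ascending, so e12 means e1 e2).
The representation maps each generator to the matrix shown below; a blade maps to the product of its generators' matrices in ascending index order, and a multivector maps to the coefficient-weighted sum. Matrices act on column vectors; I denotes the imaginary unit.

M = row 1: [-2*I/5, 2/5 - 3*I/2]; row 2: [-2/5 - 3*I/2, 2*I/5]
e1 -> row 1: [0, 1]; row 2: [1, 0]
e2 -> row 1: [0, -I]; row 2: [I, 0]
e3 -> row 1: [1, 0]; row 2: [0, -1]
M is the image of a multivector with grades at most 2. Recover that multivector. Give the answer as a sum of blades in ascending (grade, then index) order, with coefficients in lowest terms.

Method: 1, rho(e1), rho(e2), rho(e3) form a trace-orthogonal basis of the 2x2 complex matrices (tr(X Y) = 2 if X = Y, else 0), so M = m0*1 + m1*rho(e1) + m2*rho(e2) + m3*rho(e3) with m0 = tr(M)/2 = 0, m1 = tr(M rho(e1))/2 = -3*I/2, m2 = tr(M rho(e2))/2 = 2*I/5, m3 = tr(M rho(e3))/2 = -2*I/5.
Multiplying table entries, the bivector images are rho(e12) = I*rho(e3), rho(e13) = -I*rho(e2), rho(e23) = I*rho(e1); with real blade coefficients the real parts of m0..m3 are the coefficients of 1, e1, e2, e3 and the imaginary parts give the bivectors (e23: Im m1, e13: -Im m2, e12: Im m3).
Answer: -2/5*e12 - 2/5*e13 - 3/2*e23
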